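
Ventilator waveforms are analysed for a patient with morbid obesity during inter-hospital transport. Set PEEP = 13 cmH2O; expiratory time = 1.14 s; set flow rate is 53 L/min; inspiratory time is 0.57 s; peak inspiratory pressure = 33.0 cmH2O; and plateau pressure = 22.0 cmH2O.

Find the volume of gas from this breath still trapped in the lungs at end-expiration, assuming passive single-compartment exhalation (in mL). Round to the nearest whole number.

98

Flow: 53 L/min ÷ 60 = 0.8833 L/s.
Vt = flow × Ti = 0.8833 L/s × 0.57 s × 1000 mL/L = 503.48 mL.
R = (PIP − Pplat)/V̇ = (33.0 − 22.0) / 0.8833 = 11.0/0.8833 = 12.453 cmH2O·s/L.
C = Vt/(Pplat − PEEP) = 503.48 / (22.0 − 13) = 503.48/9.0 = 55.942 mL/cmH2O.
τ = R × C = 12.453 × 0.05594 L/cmH2O = 0.6966 s.
Fraction remaining = e^(−Te/τ) = e^(−1.14/0.6966) = 0.1947.
Trapped volume = 503.48 × 0.1947 = 98.028 mL.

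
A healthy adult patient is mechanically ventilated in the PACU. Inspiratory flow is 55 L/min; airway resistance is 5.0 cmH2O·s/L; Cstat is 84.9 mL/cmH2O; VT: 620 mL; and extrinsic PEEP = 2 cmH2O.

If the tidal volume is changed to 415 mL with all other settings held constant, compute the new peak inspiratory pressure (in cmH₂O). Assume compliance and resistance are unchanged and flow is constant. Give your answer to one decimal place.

11.5

Flow: 55 L/min ÷ 60 = 0.9167 L/s.
PIP = Vt/C + R·V̇ + PEEP (constant-flow equation of motion).
Only the elastic term changes: ΔPIP = ΔVt / C = (415 − 620) / 84.9 = -2.415 cmH2O.
Original PIP = 620/84.9 + 5.0×0.9167 + 2 = 13.886 cmH2O; new PIP = 13.886 + (-2.415) = 11.471 cmH2O.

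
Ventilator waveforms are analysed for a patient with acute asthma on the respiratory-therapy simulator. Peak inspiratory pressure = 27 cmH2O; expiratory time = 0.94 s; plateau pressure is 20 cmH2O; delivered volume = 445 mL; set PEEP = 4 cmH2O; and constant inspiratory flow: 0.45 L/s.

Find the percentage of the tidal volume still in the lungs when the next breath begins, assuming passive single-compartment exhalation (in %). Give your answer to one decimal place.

11.4

R = (PIP − Pplat)/V̇ = (27 − 20) / 0.45 = 7.0/0.45 = 15.556 cmH2O·s/L.
C = Vt/(Pplat − PEEP) = 445.0 / (20 − 4) = 445.0/16.0 = 27.813 mL/cmH2O.
τ = R × C = 15.556 × 0.02781 L/cmH2O = 0.4326 s.
Fraction remaining at end-expiration = e^(−Te/τ) = e^(−0.94/0.4326) = 0.1138 → 11.38%.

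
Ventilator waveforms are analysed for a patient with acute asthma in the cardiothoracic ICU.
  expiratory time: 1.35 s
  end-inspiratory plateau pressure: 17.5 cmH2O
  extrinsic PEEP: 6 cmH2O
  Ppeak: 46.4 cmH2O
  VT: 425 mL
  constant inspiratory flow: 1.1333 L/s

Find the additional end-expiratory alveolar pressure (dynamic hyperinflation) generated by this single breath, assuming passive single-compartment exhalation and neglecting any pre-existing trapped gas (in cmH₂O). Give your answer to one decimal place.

2.7

R = (PIP − Pplat)/V̇ = (46.4 − 17.5) / 1.1333 = 28.9/1.1333 = 25.501 cmH2O·s/L.
C = Vt/(Pplat − PEEP) = 425.0 / (17.5 − 6) = 425.0/11.5 = 36.957 mL/cmH2O.
τ = R × C = 25.501 × 0.03696 L/cmH2O = 0.9425 s.
Fraction remaining = e^(−Te/τ) = e^(−1.35/0.9425) = 0.2387; trapped volume = 425.0 × 0.2387 = 101.45 mL.
Additional alveolar pressure from trapping ≈ V_trapped / C = 101.45 / 36.957 = 2.745 cmH2O.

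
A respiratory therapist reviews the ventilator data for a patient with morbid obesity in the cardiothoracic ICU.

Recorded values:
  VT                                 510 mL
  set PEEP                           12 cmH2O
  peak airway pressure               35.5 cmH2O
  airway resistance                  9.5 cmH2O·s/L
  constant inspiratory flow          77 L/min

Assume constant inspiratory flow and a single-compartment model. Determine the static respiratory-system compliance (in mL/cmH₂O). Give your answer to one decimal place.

Flow: 77 L/min ÷ 60 = 1.2833 L/s.
Equation of motion (constant flow): PIP = Vt/C + R·V̇ + PEEP.
Vt/C = PIP − R·V̇ − PEEP = 35.5 − 9.5×1.2833 − 12 = 35.5 − 12.191 − 12 = 11.309 cmH2O.
C = Vt / 11.309 = 510 / 11.309 = 45.097 mL/cmH2O.

45.1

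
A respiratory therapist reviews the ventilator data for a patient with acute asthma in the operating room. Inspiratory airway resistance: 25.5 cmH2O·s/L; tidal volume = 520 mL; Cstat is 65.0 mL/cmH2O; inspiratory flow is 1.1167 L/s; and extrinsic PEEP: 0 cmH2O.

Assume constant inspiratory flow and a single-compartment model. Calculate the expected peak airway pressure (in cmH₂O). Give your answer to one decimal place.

Equation of motion (constant flow): PIP = Vt/C + R·V̇ + PEEP.
PIP = 520/65.0 + 25.5×1.1167 + 0 = 8.0 + 28.476 + 0 = 36.476 cmH2O.

36.5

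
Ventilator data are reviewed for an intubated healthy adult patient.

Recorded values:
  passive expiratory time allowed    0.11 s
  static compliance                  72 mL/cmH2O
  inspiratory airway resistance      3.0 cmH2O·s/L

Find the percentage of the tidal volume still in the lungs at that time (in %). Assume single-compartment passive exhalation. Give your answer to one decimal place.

τ = R × C = 3.0 × 72 mL/cmH2O = 3.0 × 0.072 L/cmH2O = 0.216 s.
Passive exhalation: V(t)/V₀ = e^(−t/τ) = e^(−0.11/0.216) = 0.6009.
Fraction remaining = 0.6009 → 60.09%.

60.1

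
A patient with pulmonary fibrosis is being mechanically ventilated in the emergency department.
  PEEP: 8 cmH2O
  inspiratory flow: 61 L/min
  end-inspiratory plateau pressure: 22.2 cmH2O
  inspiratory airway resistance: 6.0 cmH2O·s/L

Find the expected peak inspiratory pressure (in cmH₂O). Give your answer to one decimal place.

Flow: 61 L/min ÷ 60 = 1.0167 L/s.
PIP = Pplat + Raw × flow = 22.2 + 6.0 × 1.0167 = 22.2 + 6.1 = 28.3 cmH2O.

28.3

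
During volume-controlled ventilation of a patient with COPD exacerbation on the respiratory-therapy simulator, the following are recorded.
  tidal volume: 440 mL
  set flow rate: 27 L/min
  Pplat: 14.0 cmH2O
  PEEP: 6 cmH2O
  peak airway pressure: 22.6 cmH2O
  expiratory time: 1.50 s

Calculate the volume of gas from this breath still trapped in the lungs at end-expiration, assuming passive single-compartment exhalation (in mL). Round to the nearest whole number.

Flow: 27 L/min ÷ 60 = 0.45 L/s.
R = (PIP − Pplat)/V̇ = (22.6 − 14.0) / 0.45 = 8.6/0.45 = 19.111 cmH2O·s/L.
C = Vt/(Pplat − PEEP) = 440.0 / (14.0 − 6) = 440.0/8.0 = 55.0 mL/cmH2O.
τ = R × C = 19.111 × 0.055 L/cmH2O = 1.051 s.
Fraction remaining = e^(−Te/τ) = e^(−1.50/1.051) = 0.24.
Trapped volume = 440.0 × 0.24 = 105.6 mL.

106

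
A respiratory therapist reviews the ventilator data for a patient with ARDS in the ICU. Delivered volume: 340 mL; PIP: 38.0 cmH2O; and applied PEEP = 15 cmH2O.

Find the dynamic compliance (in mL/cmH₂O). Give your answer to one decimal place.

Dynamic compliance = Vt / (PIP − PEEP) = 340 / (38.0 − 15) = 340 / 23.0 = 14.783 mL/cmH2O.

14.8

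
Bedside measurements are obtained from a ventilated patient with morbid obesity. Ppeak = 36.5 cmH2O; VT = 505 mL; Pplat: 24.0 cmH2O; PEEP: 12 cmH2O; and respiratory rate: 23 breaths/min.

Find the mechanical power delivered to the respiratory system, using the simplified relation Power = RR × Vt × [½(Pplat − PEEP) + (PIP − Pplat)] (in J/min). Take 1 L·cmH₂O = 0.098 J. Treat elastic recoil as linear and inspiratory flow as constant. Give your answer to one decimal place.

Per-breath work = Vt × [½(Pplat−PEEP) + (PIP−Pplat)] = 0.505 × [0.5×12.0 + 12.5] = 0.505 × 18.5 = 9.343 L·cmH2O.
Power = 23 × 9.343 = 214.89 L·cmH2O/min.
× 0.098 J/(L·cmH2O) → 21.059 J/min.

21.1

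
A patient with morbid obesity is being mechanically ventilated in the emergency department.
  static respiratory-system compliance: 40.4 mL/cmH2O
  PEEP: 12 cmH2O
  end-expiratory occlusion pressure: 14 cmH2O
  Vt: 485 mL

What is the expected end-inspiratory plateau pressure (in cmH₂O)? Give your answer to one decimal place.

26.0

End-expiratory occlusion gives total PEEP = 14 cmH2O (intrinsic PEEP = 14 − 12 = 2). Use total PEEP for the elastic gradient.
Pplat = PEEPtotal + Vt / Cstat = 14 + 485 / 40.4 = 14 + 12.005 = 26.005 cmH2O.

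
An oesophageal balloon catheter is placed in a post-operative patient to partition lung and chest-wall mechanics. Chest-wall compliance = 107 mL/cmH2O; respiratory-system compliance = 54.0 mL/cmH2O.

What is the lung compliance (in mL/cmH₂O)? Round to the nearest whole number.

1/CL = 1/Crs − 1/Ccw.
1/CL = 1/54.0 − 1/107 = 0.009173.
CL = 109.02 mL/cmH2O.

109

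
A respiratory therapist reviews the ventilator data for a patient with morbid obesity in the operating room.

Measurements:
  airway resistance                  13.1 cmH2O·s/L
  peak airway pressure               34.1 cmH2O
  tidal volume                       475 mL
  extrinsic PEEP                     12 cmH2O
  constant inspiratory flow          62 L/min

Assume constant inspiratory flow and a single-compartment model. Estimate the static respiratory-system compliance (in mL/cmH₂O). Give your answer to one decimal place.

55.5

Flow: 62 L/min ÷ 60 = 1.0333 L/s.
Equation of motion (constant flow): PIP = Vt/C + R·V̇ + PEEP.
Vt/C = PIP − R·V̇ − PEEP = 34.1 − 13.1×1.0333 − 12 = 34.1 − 13.536 − 12 = 8.564 cmH2O.
C = Vt / 8.564 = 475 / 8.564 = 55.465 mL/cmH2O.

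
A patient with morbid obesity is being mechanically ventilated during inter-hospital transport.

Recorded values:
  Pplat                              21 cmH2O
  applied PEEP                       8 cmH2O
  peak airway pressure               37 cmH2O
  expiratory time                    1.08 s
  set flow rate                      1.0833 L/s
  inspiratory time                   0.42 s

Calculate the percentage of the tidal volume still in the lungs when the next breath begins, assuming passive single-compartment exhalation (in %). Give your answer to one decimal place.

Vt = flow × Ti = 1.0833 L/s × 0.42 s × 1000 mL/L = 454.99 mL.
R = (PIP − Pplat)/V̇ = (37 − 21) / 1.0833 = 16.0/1.0833 = 14.77 cmH2O·s/L.
C = Vt/(Pplat − PEEP) = 454.99 / (21 − 8) = 454.99/13.0 = 34.999 mL/cmH2O.
τ = R × C = 14.77 × 0.035 L/cmH2O = 0.517 s.
Fraction remaining at end-expiration = e^(−Te/τ) = e^(−1.08/0.517) = 0.1238 → 12.38%.

12.4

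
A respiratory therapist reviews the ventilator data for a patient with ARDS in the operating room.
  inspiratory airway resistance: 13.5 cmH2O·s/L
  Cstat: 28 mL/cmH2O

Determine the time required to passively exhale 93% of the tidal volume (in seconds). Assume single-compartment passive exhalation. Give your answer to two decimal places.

1.01

τ = R × C = 13.5 × 28 mL/cmH2O = 13.5 × 0.028 L/cmH2O = 0.378 s.
Exhaled fraction f = 1 − e^(−t/τ) → t = −τ·ln(1 − f) = −0.378·ln(0.07) = 1.005 s.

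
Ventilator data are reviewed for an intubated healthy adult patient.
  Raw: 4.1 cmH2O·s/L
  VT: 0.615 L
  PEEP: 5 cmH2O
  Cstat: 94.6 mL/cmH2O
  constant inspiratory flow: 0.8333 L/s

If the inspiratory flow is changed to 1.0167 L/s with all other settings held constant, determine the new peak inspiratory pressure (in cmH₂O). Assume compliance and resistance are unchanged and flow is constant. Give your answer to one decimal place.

15.7

PIP = Vt/C + R·V̇ + PEEP (constant-flow equation of motion).
Only the resistive term changes: ΔPIP = R × ΔV̇ = 4.1 × (1.0167 − 0.8333) = 4.1 × 0.1834 = 0.7519 cmH2O.
Original PIP = 615/94.6 + 4.1×0.8333 + 5 = 14.918 cmH2O; new PIP = 14.918 + (0.7519) = 15.67 cmH2O.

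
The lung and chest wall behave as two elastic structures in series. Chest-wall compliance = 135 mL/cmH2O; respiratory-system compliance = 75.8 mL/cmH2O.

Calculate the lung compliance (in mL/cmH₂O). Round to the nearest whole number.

1/CL = 1/Crs − 1/Ccw.
1/CL = 1/75.8 − 1/135 = 0.005785.
CL = 172.86 mL/cmH2O.

173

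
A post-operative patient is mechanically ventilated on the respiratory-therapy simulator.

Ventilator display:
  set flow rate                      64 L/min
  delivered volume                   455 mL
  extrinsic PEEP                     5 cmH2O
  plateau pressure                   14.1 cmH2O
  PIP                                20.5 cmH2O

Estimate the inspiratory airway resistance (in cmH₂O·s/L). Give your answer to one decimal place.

6.0

Flow: 64 L/min ÷ 60 = 1.0667 L/s.
Raw = (PIP − Pplat) / flow = (20.5 − 14.1) / 1.0667 = 6.4 / 1.0667 = 6.0 cmH2O·s/L.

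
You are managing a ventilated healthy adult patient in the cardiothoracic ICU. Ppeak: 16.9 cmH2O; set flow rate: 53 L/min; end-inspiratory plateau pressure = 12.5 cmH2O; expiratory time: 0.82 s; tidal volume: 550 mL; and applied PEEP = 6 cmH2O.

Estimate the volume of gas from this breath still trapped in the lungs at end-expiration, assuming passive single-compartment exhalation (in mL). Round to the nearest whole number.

79

Flow: 53 L/min ÷ 60 = 0.8833 L/s.
R = (PIP − Pplat)/V̇ = (16.9 − 12.5) / 0.8833 = 4.4/0.8833 = 4.981 cmH2O·s/L.
C = Vt/(Pplat − PEEP) = 550.0 / (12.5 − 6) = 550.0/6.5 = 84.615 mL/cmH2O.
τ = R × C = 4.981 × 0.08462 L/cmH2O = 0.4215 s.
Fraction remaining = e^(−Te/τ) = e^(−0.82/0.4215) = 0.1429.
Trapped volume = 550.0 × 0.1429 = 78.595 mL.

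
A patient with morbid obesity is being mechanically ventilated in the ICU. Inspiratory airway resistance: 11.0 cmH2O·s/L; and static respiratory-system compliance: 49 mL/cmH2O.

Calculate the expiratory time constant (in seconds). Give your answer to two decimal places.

τ = R × C = 11.0 × 49 mL/cmH2O = 11.0 × 0.049 L/cmH2O = 0.539 s.

0.54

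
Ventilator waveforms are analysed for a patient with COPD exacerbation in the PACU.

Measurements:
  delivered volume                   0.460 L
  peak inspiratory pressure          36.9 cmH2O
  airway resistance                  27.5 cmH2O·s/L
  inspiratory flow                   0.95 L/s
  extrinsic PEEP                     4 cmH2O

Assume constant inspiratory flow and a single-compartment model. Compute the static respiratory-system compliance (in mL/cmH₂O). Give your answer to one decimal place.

67.9

Equation of motion (constant flow): PIP = Vt/C + R·V̇ + PEEP.
Vt/C = PIP − R·V̇ − PEEP = 36.9 − 27.5×0.95 − 4 = 36.9 − 26.125 − 4 = 6.775 cmH2O.
C = Vt / 6.775 = 460 / 6.775 = 67.897 mL/cmH2O.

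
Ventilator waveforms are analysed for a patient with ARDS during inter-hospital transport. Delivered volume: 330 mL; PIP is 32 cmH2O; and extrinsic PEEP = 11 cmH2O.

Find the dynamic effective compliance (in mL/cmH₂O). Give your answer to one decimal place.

Dynamic compliance = Vt / (PIP − PEEP) = 330 / (32 − 11) = 330 / 21.0 = 15.714 mL/cmH2O.

15.7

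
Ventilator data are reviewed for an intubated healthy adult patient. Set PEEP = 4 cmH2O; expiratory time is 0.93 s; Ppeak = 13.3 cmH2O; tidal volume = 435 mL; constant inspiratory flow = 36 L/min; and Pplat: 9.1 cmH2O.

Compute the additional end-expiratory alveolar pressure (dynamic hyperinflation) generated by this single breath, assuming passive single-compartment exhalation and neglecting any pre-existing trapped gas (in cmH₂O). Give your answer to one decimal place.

1.1

Flow: 36 L/min ÷ 60 = 0.6 L/s.
R = (PIP − Pplat)/V̇ = (13.3 − 9.1) / 0.6 = 4.2/0.6 = 7.0 cmH2O·s/L.
C = Vt/(Pplat − PEEP) = 435.0 / (9.1 − 4) = 435.0/5.1 = 85.294 mL/cmH2O.
τ = R × C = 7.0 × 0.08529 L/cmH2O = 0.597 s.
Fraction remaining = e^(−Te/τ) = e^(−0.93/0.597) = 0.2106; trapped volume = 435.0 × 0.2106 = 91.611 mL.
Additional alveolar pressure from trapping ≈ V_trapped / C = 91.611 / 85.294 = 1.074 cmH2O.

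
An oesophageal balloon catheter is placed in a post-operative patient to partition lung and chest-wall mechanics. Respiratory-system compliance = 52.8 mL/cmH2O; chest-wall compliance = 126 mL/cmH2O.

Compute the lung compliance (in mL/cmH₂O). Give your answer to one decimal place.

1/CL = 1/Crs − 1/Ccw.
1/CL = 1/52.8 − 1/126 = 0.011.
CL = 90.909 mL/cmH2O.

90.9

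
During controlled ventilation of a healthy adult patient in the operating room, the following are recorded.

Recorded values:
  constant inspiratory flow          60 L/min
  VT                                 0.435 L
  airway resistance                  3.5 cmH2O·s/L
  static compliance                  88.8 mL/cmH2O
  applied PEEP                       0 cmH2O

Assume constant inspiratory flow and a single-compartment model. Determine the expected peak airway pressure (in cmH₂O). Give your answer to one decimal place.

Flow: 60 L/min ÷ 60 = 1 L/s.
Equation of motion (constant flow): PIP = Vt/C + R·V̇ + PEEP.
PIP = 435/88.8 + 3.5×1 + 0 = 4.899 + 3.5 + 0 = 8.399 cmH2O.

8.4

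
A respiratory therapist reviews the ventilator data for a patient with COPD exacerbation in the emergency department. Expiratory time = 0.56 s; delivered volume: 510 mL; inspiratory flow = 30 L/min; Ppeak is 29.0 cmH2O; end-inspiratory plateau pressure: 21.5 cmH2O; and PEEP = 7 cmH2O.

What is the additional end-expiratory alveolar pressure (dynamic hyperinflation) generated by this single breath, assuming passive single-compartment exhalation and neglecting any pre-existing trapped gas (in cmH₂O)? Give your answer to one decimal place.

Flow: 30 L/min ÷ 60 = 0.5 L/s.
R = (PIP − Pplat)/V̇ = (29.0 − 21.5) / 0.5 = 7.5/0.5 = 15.0 cmH2O·s/L.
C = Vt/(Pplat − PEEP) = 510.0 / (21.5 − 7) = 510.0/14.5 = 35.172 mL/cmH2O.
τ = R × C = 15.0 × 0.03517 L/cmH2O = 0.5276 s.
Fraction remaining = e^(−Te/τ) = e^(−0.56/0.5276) = 0.346; trapped volume = 510.0 × 0.346 = 176.46 mL.
Additional alveolar pressure from trapping ≈ V_trapped / C = 176.46 / 35.172 = 5.017 cmH2O.

5.0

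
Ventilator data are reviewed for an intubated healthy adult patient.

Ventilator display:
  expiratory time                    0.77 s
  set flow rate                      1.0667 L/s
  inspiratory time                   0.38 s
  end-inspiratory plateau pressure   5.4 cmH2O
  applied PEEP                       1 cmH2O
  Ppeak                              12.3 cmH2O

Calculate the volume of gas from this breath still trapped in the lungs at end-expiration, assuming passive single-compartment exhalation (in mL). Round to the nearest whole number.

111

Vt = flow × Ti = 1.0667 L/s × 0.38 s × 1000 mL/L = 405.35 mL.
R = (PIP − Pplat)/V̇ = (12.3 − 5.4) / 1.0667 = 6.9/1.0667 = 6.469 cmH2O·s/L.
C = Vt/(Pplat − PEEP) = 405.35 / (5.4 − 1) = 405.35/4.4 = 92.125 mL/cmH2O.
τ = R × C = 6.469 × 0.09213 L/cmH2O = 0.596 s.
Fraction remaining = e^(−Te/τ) = e^(−0.77/0.596) = 0.2747.
Trapped volume = 405.35 × 0.2747 = 111.35 mL.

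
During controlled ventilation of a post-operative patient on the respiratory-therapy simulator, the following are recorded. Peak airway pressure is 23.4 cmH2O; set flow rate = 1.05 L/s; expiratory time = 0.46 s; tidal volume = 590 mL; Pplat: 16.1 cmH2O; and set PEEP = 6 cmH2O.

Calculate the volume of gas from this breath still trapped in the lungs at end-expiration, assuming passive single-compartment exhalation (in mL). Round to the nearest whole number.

190

R = (PIP − Pplat)/V̇ = (23.4 − 16.1) / 1.05 = 7.3/1.05 = 6.952 cmH2O·s/L.
C = Vt/(Pplat − PEEP) = 590.0 / (16.1 − 6) = 590.0/10.1 = 58.416 mL/cmH2O.
τ = R × C = 6.952 × 0.05842 L/cmH2O = 0.4061 s.
Fraction remaining = e^(−Te/τ) = e^(−0.46/0.4061) = 0.3222.
Trapped volume = 590.0 × 0.3222 = 190.1 mL.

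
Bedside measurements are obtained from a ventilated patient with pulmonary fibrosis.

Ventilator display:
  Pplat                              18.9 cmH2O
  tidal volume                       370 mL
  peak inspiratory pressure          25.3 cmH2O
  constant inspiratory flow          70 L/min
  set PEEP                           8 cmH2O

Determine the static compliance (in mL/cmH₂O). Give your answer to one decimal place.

Cstat = Vt / (Pplat − PEEP) = 370 / (18.9 − 8) = 370 / 10.9 = 33.945 mL/cmH2O.

33.9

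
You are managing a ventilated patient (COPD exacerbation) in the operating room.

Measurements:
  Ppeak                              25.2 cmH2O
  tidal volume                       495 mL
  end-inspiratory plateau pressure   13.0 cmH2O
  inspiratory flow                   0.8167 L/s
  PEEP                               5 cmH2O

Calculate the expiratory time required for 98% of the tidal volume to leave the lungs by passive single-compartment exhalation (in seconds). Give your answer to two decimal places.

3.62

R = (PIP − Pplat)/V̇ = (25.2 − 13.0) / 0.8167 = 12.2/0.8167 = 14.938 cmH2O·s/L.
C = Vt/(Pplat − PEEP) = 495.0 / (13.0 − 5) = 495.0/8.0 = 61.875 mL/cmH2O.
τ = R × C = 14.938 × 0.06188 L/cmH2O = 0.9244 s.
t = −τ·ln(1 − 0.98) = −0.9244·ln(0.02) = 3.616 s.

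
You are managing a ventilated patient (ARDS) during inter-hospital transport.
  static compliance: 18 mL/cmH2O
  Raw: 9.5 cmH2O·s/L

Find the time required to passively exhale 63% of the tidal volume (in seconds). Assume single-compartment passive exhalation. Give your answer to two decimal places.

τ = R × C = 9.5 × 18 mL/cmH2O = 9.5 × 0.018 L/cmH2O = 0.171 s.
Exhaled fraction f = 1 − e^(−t/τ) → t = −τ·ln(1 − f) = −0.171·ln(0.37) = 0.17 s.

0.17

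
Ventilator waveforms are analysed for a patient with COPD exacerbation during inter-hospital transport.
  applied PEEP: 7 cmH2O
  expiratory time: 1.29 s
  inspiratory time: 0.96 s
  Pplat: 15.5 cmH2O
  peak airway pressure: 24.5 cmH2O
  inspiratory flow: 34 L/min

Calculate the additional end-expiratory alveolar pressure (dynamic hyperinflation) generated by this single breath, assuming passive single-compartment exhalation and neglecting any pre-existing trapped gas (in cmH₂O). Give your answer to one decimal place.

2.4

Flow: 34 L/min ÷ 60 = 0.5667 L/s.
Vt = flow × Ti = 0.5667 L/s × 0.96 s × 1000 mL/L = 544.03 mL.
R = (PIP − Pplat)/V̇ = (24.5 − 15.5) / 0.5667 = 9.0/0.5667 = 15.881 cmH2O·s/L.
C = Vt/(Pplat − PEEP) = 544.03 / (15.5 − 7) = 544.03/8.5 = 64.004 mL/cmH2O.
τ = R × C = 15.881 × 0.064 L/cmH2O = 1.016 s.
Fraction remaining = e^(−Te/τ) = e^(−1.29/1.016) = 0.2809; trapped volume = 544.03 × 0.2809 = 152.82 mL.
Additional alveolar pressure from trapping ≈ V_trapped / C = 152.82 / 64.004 = 2.388 cmH2O.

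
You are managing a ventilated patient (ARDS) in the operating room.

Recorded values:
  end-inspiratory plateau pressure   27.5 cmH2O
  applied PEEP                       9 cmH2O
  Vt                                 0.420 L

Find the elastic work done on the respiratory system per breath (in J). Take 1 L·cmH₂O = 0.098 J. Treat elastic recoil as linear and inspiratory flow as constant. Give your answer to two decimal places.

Elastic work ≈ ½ × (Pplat − PEEP) × Vt = 0.5 × (27.5 − 9) × 0.420 L = 0.5 × 18.5 × 0.420 = 3.885 L·cmH2O.
× 0.098 J/(L·cmH2O) → 0.3807 J.

0.38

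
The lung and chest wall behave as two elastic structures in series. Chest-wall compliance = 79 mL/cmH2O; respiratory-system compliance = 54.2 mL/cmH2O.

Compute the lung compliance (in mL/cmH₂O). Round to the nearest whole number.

173

1/CL = 1/Crs − 1/Ccw.
1/CL = 1/54.2 − 1/79 = 0.005792.
CL = 172.65 mL/cmH2O.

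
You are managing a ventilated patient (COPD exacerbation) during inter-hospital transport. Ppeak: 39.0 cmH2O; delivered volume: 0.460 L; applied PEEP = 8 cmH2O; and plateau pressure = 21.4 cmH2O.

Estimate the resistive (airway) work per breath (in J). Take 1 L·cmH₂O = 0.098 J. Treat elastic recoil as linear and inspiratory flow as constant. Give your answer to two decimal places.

With constant inspiratory flow the resistive pressure is constant at PIP − Pplat = 39.0 − 21.4 = 17.6 cmH2O, so resistive work = 17.6 × 0.460 = 8.096 L·cmH2O.
× 0.098 J/(L·cmH2O) → 0.7934 J.

0.79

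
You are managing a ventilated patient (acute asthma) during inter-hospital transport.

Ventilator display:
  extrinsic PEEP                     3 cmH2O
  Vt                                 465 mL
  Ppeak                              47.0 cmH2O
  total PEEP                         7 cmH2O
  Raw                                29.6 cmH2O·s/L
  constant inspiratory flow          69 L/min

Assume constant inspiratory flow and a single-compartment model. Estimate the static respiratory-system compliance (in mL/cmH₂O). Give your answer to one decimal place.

78.0

Flow: 69 L/min ÷ 60 = 1.15 L/s.
Total PEEP = 7 cmH2O (set 3 + intrinsic 4); this is the baseline alveolar pressure.
Equation of motion (constant flow): PIP = Vt/C + R·V̇ + PEEP.
Vt/C = PIP − R·V̇ − PEEP = 47.0 − 29.6×1.15 − 7 = 47.0 − 34.04 − 7 = 5.96 cmH2O.
C = Vt / 5.96 = 465 / 5.96 = 78.02 mL/cmH2O.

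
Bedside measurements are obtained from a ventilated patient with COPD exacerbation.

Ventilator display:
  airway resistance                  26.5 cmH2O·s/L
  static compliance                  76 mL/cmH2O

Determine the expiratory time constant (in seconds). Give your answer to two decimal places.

τ = R × C = 26.5 × 76 mL/cmH2O = 26.5 × 0.076 L/cmH2O = 2.014 s.

2.01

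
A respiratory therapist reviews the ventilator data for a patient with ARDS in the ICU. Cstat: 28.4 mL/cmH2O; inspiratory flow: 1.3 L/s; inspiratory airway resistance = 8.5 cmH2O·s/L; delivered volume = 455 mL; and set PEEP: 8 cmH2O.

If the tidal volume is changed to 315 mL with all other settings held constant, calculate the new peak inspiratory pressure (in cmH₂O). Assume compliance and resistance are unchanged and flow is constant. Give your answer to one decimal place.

PIP = Vt/C + R·V̇ + PEEP (constant-flow equation of motion).
Only the elastic term changes: ΔPIP = ΔVt / C = (315 − 455) / 28.4 = -4.93 cmH2O.
Original PIP = 455/28.4 + 8.5×1.3 + 8 = 35.071 cmH2O; new PIP = 35.071 + (-4.93) = 30.141 cmH2O.

30.1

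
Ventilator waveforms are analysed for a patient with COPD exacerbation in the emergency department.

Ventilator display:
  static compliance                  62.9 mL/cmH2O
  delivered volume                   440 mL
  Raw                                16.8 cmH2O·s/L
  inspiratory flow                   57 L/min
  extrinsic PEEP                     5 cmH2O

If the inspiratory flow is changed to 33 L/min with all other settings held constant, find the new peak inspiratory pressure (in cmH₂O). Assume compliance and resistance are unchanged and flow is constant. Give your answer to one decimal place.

21.2

Flow: 57 L/min ÷ 60 = 0.95 L/s.
New flow: 33 L/min ÷ 60 = 0.55 L/s.
PIP = Vt/C + R·V̇ + PEEP (constant-flow equation of motion).
Only the resistive term changes: ΔPIP = R × ΔV̇ = 16.8 × (0.55 − 0.95) = 16.8 × -0.4 = -6.72 cmH2O.
Original PIP = 440/62.9 + 16.8×0.95 + 5 = 27.955 cmH2O; new PIP = 27.955 + (-6.72) = 21.235 cmH2O.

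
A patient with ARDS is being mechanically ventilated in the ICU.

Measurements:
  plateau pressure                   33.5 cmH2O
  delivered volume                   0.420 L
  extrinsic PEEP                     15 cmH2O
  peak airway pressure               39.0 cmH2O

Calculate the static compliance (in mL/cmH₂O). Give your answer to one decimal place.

Cstat = Vt / (Pplat − PEEP) = 420 / (33.5 − 15) = 420 / 18.5 = 22.703 mL/cmH2O.

22.7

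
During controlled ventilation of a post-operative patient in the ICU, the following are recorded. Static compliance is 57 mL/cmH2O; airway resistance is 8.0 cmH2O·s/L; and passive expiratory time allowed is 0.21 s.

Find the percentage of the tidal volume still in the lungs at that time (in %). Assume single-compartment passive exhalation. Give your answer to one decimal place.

63.1

τ = R × C = 8.0 × 57 mL/cmH2O = 8.0 × 0.057 L/cmH2O = 0.456 s.
Passive exhalation: V(t)/V₀ = e^(−t/τ) = e^(−0.21/0.456) = 0.631.
Fraction remaining = 0.631 → 63.1%.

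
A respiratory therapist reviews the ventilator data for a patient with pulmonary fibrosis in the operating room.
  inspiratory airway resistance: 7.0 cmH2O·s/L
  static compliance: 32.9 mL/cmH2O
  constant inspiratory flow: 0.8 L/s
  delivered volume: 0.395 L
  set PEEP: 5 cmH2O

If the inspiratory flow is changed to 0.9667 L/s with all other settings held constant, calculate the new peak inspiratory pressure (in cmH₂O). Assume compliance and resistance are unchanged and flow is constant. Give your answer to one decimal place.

PIP = Vt/C + R·V̇ + PEEP (constant-flow equation of motion).
Only the resistive term changes: ΔPIP = R × ΔV̇ = 7.0 × (0.9667 − 0.8) = 7.0 × 0.1667 = 1.167 cmH2O.
Original PIP = 395/32.9 + 7.0×0.8 + 5 = 22.606 cmH2O; new PIP = 22.606 + (1.167) = 23.773 cmH2O.

23.8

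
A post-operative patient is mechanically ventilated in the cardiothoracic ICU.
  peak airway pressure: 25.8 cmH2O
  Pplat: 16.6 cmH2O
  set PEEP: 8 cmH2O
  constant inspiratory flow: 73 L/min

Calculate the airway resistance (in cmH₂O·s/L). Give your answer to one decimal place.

Flow: 73 L/min ÷ 60 = 1.2167 L/s.
Raw = (PIP − Pplat) / flow = (25.8 − 16.6) / 1.2167 = 9.2 / 1.2167 = 7.561 cmH2O·s/L.

7.6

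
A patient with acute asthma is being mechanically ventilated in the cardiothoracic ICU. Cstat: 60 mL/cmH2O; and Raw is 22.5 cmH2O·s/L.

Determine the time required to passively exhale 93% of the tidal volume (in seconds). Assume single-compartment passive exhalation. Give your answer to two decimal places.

3.59

τ = R × C = 22.5 × 60 mL/cmH2O = 22.5 × 0.060 L/cmH2O = 1.35 s.
Exhaled fraction f = 1 − e^(−t/τ) → t = −τ·ln(1 − f) = −1.35·ln(0.07) = 3.59 s.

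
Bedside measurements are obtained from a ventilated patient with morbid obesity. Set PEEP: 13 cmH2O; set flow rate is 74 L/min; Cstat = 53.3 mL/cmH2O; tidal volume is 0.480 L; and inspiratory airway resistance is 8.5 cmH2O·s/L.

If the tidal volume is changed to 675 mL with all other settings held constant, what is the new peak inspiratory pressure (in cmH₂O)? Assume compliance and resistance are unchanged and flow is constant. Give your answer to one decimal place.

36.1

Flow: 74 L/min ÷ 60 = 1.2333 L/s.
PIP = Vt/C + R·V̇ + PEEP (constant-flow equation of motion).
Only the elastic term changes: ΔPIP = ΔVt / C = (675 − 480) / 53.3 = 3.659 cmH2O.
Original PIP = 480/53.3 + 8.5×1.2333 + 13 = 32.489 cmH2O; new PIP = 32.489 + (3.659) = 36.148 cmH2O.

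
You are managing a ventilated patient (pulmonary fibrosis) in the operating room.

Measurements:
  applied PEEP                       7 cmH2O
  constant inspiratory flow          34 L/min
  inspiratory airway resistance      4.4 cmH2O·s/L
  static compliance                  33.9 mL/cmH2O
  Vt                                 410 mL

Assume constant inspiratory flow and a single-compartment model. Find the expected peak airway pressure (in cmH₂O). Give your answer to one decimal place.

21.6

Flow: 34 L/min ÷ 60 = 0.5667 L/s.
Equation of motion (constant flow): PIP = Vt/C + R·V̇ + PEEP.
PIP = 410/33.9 + 4.4×0.5667 + 7 = 12.094 + 2.493 + 7 = 21.587 cmH2O.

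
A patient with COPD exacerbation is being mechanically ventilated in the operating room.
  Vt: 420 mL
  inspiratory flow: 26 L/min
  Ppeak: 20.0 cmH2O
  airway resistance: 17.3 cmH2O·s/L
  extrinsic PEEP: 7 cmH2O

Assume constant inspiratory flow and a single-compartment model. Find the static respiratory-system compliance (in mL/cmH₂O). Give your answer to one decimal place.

Flow: 26 L/min ÷ 60 = 0.4333 L/s.
Equation of motion (constant flow): PIP = Vt/C + R·V̇ + PEEP.
Vt/C = PIP − R·V̇ − PEEP = 20.0 − 17.3×0.4333 − 7 = 20.0 − 7.496 − 7 = 5.504 cmH2O.
C = Vt / 5.504 = 420 / 5.504 = 76.308 mL/cmH2O.

76.3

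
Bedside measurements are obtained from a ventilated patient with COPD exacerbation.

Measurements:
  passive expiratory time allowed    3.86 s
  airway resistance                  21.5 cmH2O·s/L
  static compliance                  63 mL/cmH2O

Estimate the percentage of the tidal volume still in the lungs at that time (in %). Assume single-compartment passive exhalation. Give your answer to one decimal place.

5.8

τ = R × C = 21.5 × 63 mL/cmH2O = 21.5 × 0.063 L/cmH2O = 1.355 s.
Passive exhalation: V(t)/V₀ = e^(−t/τ) = e^(−3.86/1.355) = 0.05792.
Fraction remaining = 0.05792 → 5.792%.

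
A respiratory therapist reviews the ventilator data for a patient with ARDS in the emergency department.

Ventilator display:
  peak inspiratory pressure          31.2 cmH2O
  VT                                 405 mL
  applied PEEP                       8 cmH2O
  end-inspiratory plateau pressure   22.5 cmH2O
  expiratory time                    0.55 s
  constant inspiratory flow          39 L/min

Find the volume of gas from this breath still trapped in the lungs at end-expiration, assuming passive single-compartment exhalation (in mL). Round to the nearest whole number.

93

Flow: 39 L/min ÷ 60 = 0.65 L/s.
R = (PIP − Pplat)/V̇ = (31.2 − 22.5) / 0.65 = 8.7/0.65 = 13.385 cmH2O·s/L.
C = Vt/(Pplat − PEEP) = 405.0 / (22.5 − 8) = 405.0/14.5 = 27.931 mL/cmH2O.
τ = R × C = 13.385 × 0.02793 L/cmH2O = 0.3738 s.
Fraction remaining = e^(−Te/τ) = e^(−0.55/0.3738) = 0.2296.
Trapped volume = 405.0 × 0.2296 = 92.988 mL.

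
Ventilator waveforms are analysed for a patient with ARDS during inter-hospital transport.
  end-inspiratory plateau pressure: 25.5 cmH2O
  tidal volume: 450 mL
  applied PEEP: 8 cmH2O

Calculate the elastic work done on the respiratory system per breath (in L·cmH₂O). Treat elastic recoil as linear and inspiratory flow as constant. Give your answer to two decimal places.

3.94

Elastic work ≈ ½ × (Pplat − PEEP) × Vt = 0.5 × (25.5 − 8) × 0.450 L = 0.5 × 17.5 × 0.450 = 3.938 L·cmH2O.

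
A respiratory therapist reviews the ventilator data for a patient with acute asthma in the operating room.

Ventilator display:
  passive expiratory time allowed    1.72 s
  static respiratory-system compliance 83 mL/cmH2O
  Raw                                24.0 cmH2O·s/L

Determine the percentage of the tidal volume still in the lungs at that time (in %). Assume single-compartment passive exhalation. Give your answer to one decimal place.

42.2

τ = R × C = 24.0 × 83 mL/cmH2O = 24.0 × 0.083 L/cmH2O = 1.992 s.
Passive exhalation: V(t)/V₀ = e^(−t/τ) = e^(−1.72/1.992) = 0.4217.
Fraction remaining = 0.4217 → 42.17%.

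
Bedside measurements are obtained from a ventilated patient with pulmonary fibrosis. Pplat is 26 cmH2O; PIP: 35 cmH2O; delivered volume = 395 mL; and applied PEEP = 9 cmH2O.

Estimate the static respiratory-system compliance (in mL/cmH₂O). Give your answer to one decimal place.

23.2

Cstat = Vt / (Pplat − PEEP) = 395 / (26 − 9) = 395 / 17.0 = 23.235 mL/cmH2O.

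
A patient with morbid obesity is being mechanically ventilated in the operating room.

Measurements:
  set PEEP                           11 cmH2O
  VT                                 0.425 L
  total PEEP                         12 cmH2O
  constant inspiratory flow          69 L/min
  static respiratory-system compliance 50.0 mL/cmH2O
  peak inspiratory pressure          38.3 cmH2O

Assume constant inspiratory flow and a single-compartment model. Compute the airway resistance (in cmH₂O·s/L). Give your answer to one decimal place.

Flow: 69 L/min ÷ 60 = 1.15 L/s.
Total PEEP = 12 cmH2O (set 11 + intrinsic 1); this is the baseline alveolar pressure.
Equation of motion (constant flow): PIP = Vt/C + R·V̇ + PEEP.
R·V̇ = PIP − Vt/C − PEEP = 38.3 − 425/50.0 − 12 = 38.3 − 8.5 − 12 = 17.8 cmH2O.
R = 17.8 / 1.15 = 15.478 cmH2O·s/L.

15.5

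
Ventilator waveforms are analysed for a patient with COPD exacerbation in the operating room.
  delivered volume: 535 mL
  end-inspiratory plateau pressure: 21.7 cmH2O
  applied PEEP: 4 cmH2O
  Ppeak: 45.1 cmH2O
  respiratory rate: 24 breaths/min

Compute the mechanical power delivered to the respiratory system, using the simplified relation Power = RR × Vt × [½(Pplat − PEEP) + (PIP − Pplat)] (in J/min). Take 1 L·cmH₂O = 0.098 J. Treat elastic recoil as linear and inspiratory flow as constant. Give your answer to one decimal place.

40.6

Per-breath work = Vt × [½(Pplat−PEEP) + (PIP−Pplat)] = 0.535 × [0.5×17.7 + 23.4] = 0.535 × 32.25 = 17.254 L·cmH2O.
Power = 24 × 17.254 = 414.1 L·cmH2O/min.
× 0.098 J/(L·cmH2O) → 40.582 J/min.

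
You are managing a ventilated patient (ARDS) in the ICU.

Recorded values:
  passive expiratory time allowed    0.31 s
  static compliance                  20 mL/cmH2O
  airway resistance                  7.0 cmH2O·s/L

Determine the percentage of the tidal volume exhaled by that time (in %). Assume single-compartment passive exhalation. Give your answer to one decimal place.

τ = R × C = 7.0 × 20 mL/cmH2O = 7.0 × 0.020 L/cmH2O = 0.14 s.
Passive exhalation: V(t)/V₀ = e^(−t/τ) = e^(−0.31/0.14) = 0.1092.
Fraction exhaled = 1 − 0.1092 = 0.8908 → 89.08%.

89.1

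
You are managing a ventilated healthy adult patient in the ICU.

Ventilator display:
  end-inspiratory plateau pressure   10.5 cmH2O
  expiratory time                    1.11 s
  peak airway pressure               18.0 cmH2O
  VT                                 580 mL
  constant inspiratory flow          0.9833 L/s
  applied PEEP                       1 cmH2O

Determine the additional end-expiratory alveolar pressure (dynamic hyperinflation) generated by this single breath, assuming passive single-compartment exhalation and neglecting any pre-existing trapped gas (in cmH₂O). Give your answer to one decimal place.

0.9

R = (PIP − Pplat)/V̇ = (18.0 − 10.5) / 0.9833 = 7.5/0.9833 = 7.627 cmH2O·s/L.
C = Vt/(Pplat − PEEP) = 580.0 / (10.5 − 1) = 580.0/9.5 = 61.053 mL/cmH2O.
τ = R × C = 7.627 × 0.06105 L/cmH2O = 0.4656 s.
Fraction remaining = e^(−Te/τ) = e^(−1.11/0.4656) = 0.09218; trapped volume = 580.0 × 0.09218 = 53.464 mL.
Additional alveolar pressure from trapping ≈ V_trapped / C = 53.464 / 61.053 = 0.8757 cmH2O.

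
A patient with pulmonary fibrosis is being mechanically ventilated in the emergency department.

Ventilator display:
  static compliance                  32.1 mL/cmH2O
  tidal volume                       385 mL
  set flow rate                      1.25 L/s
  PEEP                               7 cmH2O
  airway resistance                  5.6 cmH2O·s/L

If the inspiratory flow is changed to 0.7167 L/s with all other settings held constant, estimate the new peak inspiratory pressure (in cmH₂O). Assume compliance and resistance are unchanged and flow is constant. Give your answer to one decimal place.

23.0

PIP = Vt/C + R·V̇ + PEEP (constant-flow equation of motion).
Only the resistive term changes: ΔPIP = R × ΔV̇ = 5.6 × (0.7167 − 1.25) = 5.6 × -0.5333 = -2.986 cmH2O.
Original PIP = 385/32.1 + 5.6×1.25 + 7 = 25.994 cmH2O; new PIP = 25.994 + (-2.986) = 23.008 cmH2O.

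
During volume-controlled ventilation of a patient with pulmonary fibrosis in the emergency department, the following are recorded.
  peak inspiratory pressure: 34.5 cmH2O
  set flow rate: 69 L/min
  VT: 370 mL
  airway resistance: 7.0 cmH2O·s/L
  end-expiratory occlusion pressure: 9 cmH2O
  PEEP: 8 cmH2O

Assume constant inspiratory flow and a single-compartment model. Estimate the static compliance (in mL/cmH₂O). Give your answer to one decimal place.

21.2

Flow: 69 L/min ÷ 60 = 1.15 L/s.
Total PEEP = 9 cmH2O (set 8 + intrinsic 1); this is the baseline alveolar pressure.
Equation of motion (constant flow): PIP = Vt/C + R·V̇ + PEEP.
Vt/C = PIP − R·V̇ − PEEP = 34.5 − 7.0×1.15 − 9 = 34.5 − 8.05 − 9 = 17.45 cmH2O.
C = Vt / 17.45 = 370 / 17.45 = 21.203 mL/cmH2O.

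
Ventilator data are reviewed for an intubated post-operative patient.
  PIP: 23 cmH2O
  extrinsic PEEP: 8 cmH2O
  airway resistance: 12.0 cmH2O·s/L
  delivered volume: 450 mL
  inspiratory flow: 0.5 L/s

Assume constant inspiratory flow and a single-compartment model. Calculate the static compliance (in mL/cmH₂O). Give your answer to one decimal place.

50.0

Equation of motion (constant flow): PIP = Vt/C + R·V̇ + PEEP.
Vt/C = PIP − R·V̇ − PEEP = 23 − 12.0×0.5 − 8 = 23 − 6.0 − 8 = 9.0 cmH2O.
C = Vt / 9.0 = 450 / 9.0 = 50.0 mL/cmH2O.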